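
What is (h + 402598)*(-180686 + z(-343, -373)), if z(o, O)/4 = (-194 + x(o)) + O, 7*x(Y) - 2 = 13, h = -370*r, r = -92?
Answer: -559166482284/7 ≈ -7.9881e+10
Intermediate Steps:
h = 34040 (h = -370*(-92) = 34040)
x(Y) = 15/7 (x(Y) = 2/7 + (⅐)*13 = 2/7 + 13/7 = 15/7)
z(o, O) = -5372/7 + 4*O (z(o, O) = 4*((-194 + 15/7) + O) = 4*(-1343/7 + O) = -5372/7 + 4*O)
(h + 402598)*(-180686 + z(-343, -373)) = (34040 + 402598)*(-180686 + (-5372/7 + 4*(-373))) = 436638*(-180686 + (-5372/7 - 1492)) = 436638*(-180686 - 15816/7) = 436638*(-1280618/7) = -559166482284/7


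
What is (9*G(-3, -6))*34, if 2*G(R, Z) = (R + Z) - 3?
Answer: -1836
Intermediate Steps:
G(R, Z) = -3/2 + R/2 + Z/2 (G(R, Z) = ((R + Z) - 3)/2 = (-3 + R + Z)/2 = -3/2 + R/2 + Z/2)
(9*G(-3, -6))*34 = (9*(-3/2 + (½)*(-3) + (½)*(-6)))*34 = (9*(-3/2 - 3/2 - 3))*34 = (9*(-6))*34 = -54*34 = -1836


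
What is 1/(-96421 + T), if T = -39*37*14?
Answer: -1/116623 ≈ -8.5746e-6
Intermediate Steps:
T = -20202 (T = -1443*14 = -20202)
1/(-96421 + T) = 1/(-96421 - 20202) = 1/(-116623) = -1/116623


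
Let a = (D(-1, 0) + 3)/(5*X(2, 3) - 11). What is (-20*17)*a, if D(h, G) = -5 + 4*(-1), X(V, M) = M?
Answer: 510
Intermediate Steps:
D(h, G) = -9 (D(h, G) = -5 - 4 = -9)
a = -3/2 (a = (-9 + 3)/(5*3 - 11) = -6/(15 - 11) = -6/4 = -6*¼ = -3/2 ≈ -1.5000)
(-20*17)*a = -20*17*(-3/2) = -340*(-3/2) = 510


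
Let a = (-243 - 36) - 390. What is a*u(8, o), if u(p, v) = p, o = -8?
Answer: -5352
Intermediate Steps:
a = -669 (a = -279 - 390 = -669)
a*u(8, o) = -669*8 = -5352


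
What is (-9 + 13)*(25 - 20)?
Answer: 20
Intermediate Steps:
(-9 + 13)*(25 - 20) = 4*5 = 20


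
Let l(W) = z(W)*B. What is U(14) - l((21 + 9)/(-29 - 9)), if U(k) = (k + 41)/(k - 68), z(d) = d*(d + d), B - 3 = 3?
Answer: -165655/19494 ≈ -8.4977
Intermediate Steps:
B = 6 (B = 3 + 3 = 6)
z(d) = 2*d² (z(d) = d*(2*d) = 2*d²)
U(k) = (41 + k)/(-68 + k)
l(W) = 12*W² (l(W) = (2*W²)*6 = 12*W²)
U(14) - l((21 + 9)/(-29 - 9)) = (41 + 14)/(-68 + 14) - 12*((21 + 9)/(-29 - 9))² = 55/(-54) - 12*(30/(-38))² = -1/54*55 - 12*(30*(-1/38))² = -55/54 - 12*(-15/19)² = -55/54 - 12*225/361 = -55/54 - 1*2700/361 = -55/54 - 2700/361 = -165655/19494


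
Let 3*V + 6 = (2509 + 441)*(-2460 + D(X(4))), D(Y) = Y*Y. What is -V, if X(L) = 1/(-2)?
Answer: 14512537/6 ≈ 2.4188e+6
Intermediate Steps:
X(L) = -1/2
D(Y) = Y**2
V = -14512537/6 (V = -2 + ((2509 + 441)*(-2460 + (-1/2)**2))/3 = -2 + (2950*(-2460 + 1/4))/3 = -2 + (2950*(-9839/4))/3 = -2 + (1/3)*(-14512525/2) = -2 - 14512525/6 = -14512537/6 ≈ -2.4188e+6)
-V = -1*(-14512537/6) = 14512537/6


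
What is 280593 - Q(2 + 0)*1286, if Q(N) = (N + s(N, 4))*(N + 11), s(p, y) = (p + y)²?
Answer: -354691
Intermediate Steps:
Q(N) = (11 + N)*(N + (4 + N)²) (Q(N) = (N + (N + 4)²)*(N + 11) = (N + (4 + N)²)*(11 + N) = (11 + N)*(N + (4 + N)²))
280593 - Q(2 + 0)*1286 = 280593 - (176 + (2 + 0)³ + 20*(2 + 0)² + 115*(2 + 0))*1286 = 280593 - (176 + 2³ + 20*2² + 115*2)*1286 = 280593 - (176 + 8 + 20*4 + 230)*1286 = 280593 - (176 + 8 + 80 + 230)*1286 = 280593 - 494*1286 = 280593 - 1*635284 = 280593 - 635284 = -354691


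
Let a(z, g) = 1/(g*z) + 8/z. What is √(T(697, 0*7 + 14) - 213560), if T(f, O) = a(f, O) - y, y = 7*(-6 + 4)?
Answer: I*√20333542365290/9758 ≈ 462.11*I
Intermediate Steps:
a(z, g) = 8/z + 1/(g*z)
y = -14 (y = 7*(-2) = -14)
T(f, O) = 14 + (1 + 8*O)/(O*f) (T(f, O) = (1 + 8*O)/(O*f) - 1*(-14) = (1 + 8*O)/(O*f) + 14 = 14 + (1 + 8*O)/(O*f))
√(T(697, 0*7 + 14) - 213560) = √((14 + 8/697 + 1/((0*7 + 14)*697)) - 213560) = √((14 + 8*(1/697) + (1/697)/(0 + 14)) - 213560) = √((14 + 8/697 + (1/697)/14) - 213560) = √((14 + 8/697 + (1/14)*(1/697)) - 213560) = √((14 + 8/697 + 1/9758) - 213560) = √(136725/9758 - 213560) = √(-2083781755/9758) = I*√20333542365290/9758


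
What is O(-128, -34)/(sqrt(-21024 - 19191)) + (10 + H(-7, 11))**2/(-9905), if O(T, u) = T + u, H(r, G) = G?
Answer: -63/1415 + 54*I*sqrt(40215)/13405 ≈ -0.044523 + 0.80783*I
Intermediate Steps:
O(-128, -34)/(sqrt(-21024 - 19191)) + (10 + H(-7, 11))**2/(-9905) = (-128 - 34)/(sqrt(-21024 - 19191)) + (10 + 11)**2/(-9905) = -162*(-I*sqrt(40215)/40215) + 21**2*(-1/9905) = -162*(-I*sqrt(40215)/40215) + 441*(-1/9905) = -(-54)*I*sqrt(40215)/13405 - 63/1415 = 54*I*sqrt(40215)/13405 - 63/1415 = -63/1415 + 54*I*sqrt(40215)/13405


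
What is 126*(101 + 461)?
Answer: 70812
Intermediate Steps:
126*(101 + 461) = 126*562 = 70812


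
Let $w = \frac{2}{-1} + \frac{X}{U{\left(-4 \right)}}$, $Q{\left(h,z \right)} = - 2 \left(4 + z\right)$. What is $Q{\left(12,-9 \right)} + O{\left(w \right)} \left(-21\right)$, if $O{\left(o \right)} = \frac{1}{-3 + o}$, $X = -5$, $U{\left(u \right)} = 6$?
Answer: $\frac{68}{5} \approx 13.6$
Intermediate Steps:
$Q{\left(h,z \right)} = -8 - 2 z$
$w = - \frac{17}{6}$ ($w = \frac{2}{-1} - \frac{5}{6} = 2 \left(-1\right) - \frac{5}{6} = -2 - \frac{5}{6} = - \frac{17}{6} \approx -2.8333$)
$Q{\left(12,-9 \right)} + O{\left(w \right)} \left(-21\right) = \left(-8 - -18\right) + \frac{1}{-3 - \frac{17}{6}} \left(-21\right) = \left(-8 + 18\right) + \frac{1}{- \frac{35}{6}} \left(-21\right) = 10 - - \frac{18}{5} = 10 + \frac{18}{5} = \frac{68}{5}$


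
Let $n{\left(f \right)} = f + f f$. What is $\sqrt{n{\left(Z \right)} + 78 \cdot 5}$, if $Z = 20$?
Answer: $9 \sqrt{10} \approx 28.461$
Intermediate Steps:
$n{\left(f \right)} = f + f^{2}$
$\sqrt{n{\left(Z \right)} + 78 \cdot 5} = \sqrt{20 \left(1 + 20\right) + 78 \cdot 5} = \sqrt{20 \cdot 21 + 390} = \sqrt{420 + 390} = \sqrt{810} = 9 \sqrt{10}$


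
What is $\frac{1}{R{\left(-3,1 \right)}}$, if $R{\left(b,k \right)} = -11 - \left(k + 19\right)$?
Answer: $- \frac{1}{31} \approx -0.032258$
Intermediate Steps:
$R{\left(b,k \right)} = -30 - k$ ($R{\left(b,k \right)} = -11 - \left(19 + k\right) = -30 - k$)
$\frac{1}{R{\left(-3,1 \right)}} = \frac{1}{-30 - 1} = \frac{1}{-31} = - \frac{1}{31}$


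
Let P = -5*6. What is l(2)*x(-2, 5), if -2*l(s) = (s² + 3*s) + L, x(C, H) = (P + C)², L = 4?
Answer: -7168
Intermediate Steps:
P = -30
x(C, H) = (-30 + C)²
l(s) = -2 - 3*s/2 - s²/2 (l(s) = -((s² + 3*s) + 4)/2 = -(4 + s² + 3*s)/2 = -2 - 3*s/2 - s²/2)
l(2)*x(-2, 5) = (-2 - 3/2*2 - ½*2²)*(-30 - 2)² = (-2 - 3 - ½*4)*(-32)² = (-2 - 3 - 2)*1024 = -7*1024 = -7168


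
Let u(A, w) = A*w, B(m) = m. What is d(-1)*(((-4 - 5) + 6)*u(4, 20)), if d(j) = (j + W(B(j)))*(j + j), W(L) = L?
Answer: -960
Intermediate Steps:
d(j) = 4*j**2 (d(j) = (j + j)*(j + j) = (2*j)*(2*j) = 4*j**2)
d(-1)*(((-4 - 5) + 6)*u(4, 20)) = (4*(-1)**2)*(((-4 - 5) + 6)*(4*20)) = (4*1)*((-9 + 6)*80) = 4*(-3*80) = 4*(-240) = -960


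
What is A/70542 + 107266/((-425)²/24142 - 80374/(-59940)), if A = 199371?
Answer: 456341055275178047/37525556438814 ≈ 12161.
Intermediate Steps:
A/70542 + 107266/((-425)²/24142 - 80374/(-59940)) = 199371/70542 + 107266/((-425)²/24142 - 80374/(-59940)) = 199371*(1/70542) + 107266/(180625*(1/24142) - 80374*(-1/59940)) = 66457/23514 + 107266/(180625/24142 + 40187/29970) = 66457/23514 + 107266/(1595881451/180883935) = 66457/23514 + 107266*(180883935/1595881451) = 66457/23514 + 19402696171710/1595881451 = 456341055275178047/37525556438814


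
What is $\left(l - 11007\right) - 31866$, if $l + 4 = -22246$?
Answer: $-65123$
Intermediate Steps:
$l = -22250$ ($l = -4 - 22246 = -22250$)
$\left(l - 11007\right) - 31866 = \left(-22250 - 11007\right) - 31866 = -33257 - 31866 = -65123$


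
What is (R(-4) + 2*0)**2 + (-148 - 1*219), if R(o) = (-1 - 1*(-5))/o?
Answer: -366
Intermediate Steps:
R(o) = 4/o (R(o) = (-1 + 5)/o = 4/o)
(R(-4) + 2*0)**2 + (-148 - 1*219) = (4/(-4) + 2*0)**2 + (-148 - 1*219) = (4*(-1/4) + 0)**2 + (-148 - 219) = (-1 + 0)**2 - 367 = (-1)**2 - 367 = 1 - 367 = -366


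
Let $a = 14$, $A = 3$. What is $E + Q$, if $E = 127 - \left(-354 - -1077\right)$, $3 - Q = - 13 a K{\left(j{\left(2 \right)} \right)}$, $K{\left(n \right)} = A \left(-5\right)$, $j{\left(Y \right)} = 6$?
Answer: $-3323$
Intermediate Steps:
$K{\left(n \right)} = -15$ ($K{\left(n \right)} = 3 \left(-5\right) = -15$)
$Q = -2727$ ($Q = 3 - \left(-13\right) 14 \left(-15\right) = 3 - \left(-182\right) \left(-15\right) = 3 - 2730 = -2727$)
$E = -596$ ($E = 127 - \left(-354 + 1077\right) = 127 - 723 = -596$)
$E + Q = -596 - 2727 = -3323$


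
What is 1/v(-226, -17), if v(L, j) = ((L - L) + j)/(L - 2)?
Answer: 228/17 ≈ 13.412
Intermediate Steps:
v(L, j) = j/(-2 + L) (v(L, j) = (0 + j)/(-2 + L) = j/(-2 + L))
1/v(-226, -17) = 1/(-17/(-2 - 226)) = 1/(-17/(-228)) = 1/(-17*(-1/228)) = 1/(17/228) = 228/17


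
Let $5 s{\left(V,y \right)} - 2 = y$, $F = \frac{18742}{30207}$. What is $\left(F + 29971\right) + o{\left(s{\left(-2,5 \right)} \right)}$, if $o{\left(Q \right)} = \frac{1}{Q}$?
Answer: $\frac{6337620208}{211449} \approx 29972.0$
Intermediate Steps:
$F = \frac{18742}{30207}$ ($F = 18742 \cdot \frac{1}{30207} = \frac{18742}{30207} \approx 0.62045$)
$s{\left(V,y \right)} = \frac{2}{5} + \frac{y}{5}$
$\left(F + 29971\right) + o{\left(s{\left(-2,5 \right)} \right)} = \left(\frac{18742}{30207} + 29971\right) + \frac{1}{\frac{2}{5} + \frac{1}{5} \cdot 5} = \frac{905352739}{30207} + \frac{1}{\frac{2}{5} + 1} = \frac{905352739}{30207} + \frac{1}{\frac{7}{5}} = \frac{905352739}{30207} + \frac{5}{7} = \frac{6337620208}{211449}$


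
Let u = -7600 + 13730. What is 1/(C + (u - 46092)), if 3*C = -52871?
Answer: -3/172757 ≈ -1.7365e-5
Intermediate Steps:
u = 6130
C = -52871/3 (C = (1/3)*(-52871) = -52871/3 ≈ -17624.)
1/(C + (u - 46092)) = 1/(-52871/3 + (6130 - 46092)) = 1/(-52871/3 - 39962) = 1/(-172757/3) = -3/172757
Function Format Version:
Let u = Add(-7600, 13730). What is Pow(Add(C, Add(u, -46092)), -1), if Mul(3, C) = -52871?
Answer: Rational(-3, 172757) ≈ -1.7365e-5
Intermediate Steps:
u = 6130
C = Rational(-52871, 3) (C = Mul(Rational(1, 3), -52871) = Rational(-52871, 3) ≈ -17624.)
Pow(Add(C, Add(u, -46092)), -1) = Pow(Add(Rational(-52871, 3), Add(6130, -46092)), -1) = Pow(Add(Rational(-52871, 3), -39962), -1) = Pow(Rational(-172757, 3), -1) = Rational(-3, 172757)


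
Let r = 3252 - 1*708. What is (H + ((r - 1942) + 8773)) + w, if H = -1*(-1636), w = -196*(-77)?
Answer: 26103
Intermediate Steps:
r = 2544 (r = 3252 - 708 = 2544)
w = 15092
H = 1636
(H + ((r - 1942) + 8773)) + w = (1636 + ((2544 - 1942) + 8773)) + 15092 = (1636 + (602 + 8773)) + 15092 = (1636 + 9375) + 15092 = 11011 + 15092 = 26103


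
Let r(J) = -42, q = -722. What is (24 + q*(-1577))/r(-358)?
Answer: -569309/21 ≈ -27110.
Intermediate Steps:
(24 + q*(-1577))/r(-358) = (24 - 722*(-1577))/(-42) = (24 + 1138594)*(-1/42) = 1138618*(-1/42) = -569309/21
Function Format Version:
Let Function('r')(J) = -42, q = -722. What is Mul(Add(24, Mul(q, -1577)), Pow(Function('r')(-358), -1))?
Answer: Rational(-569309, 21) ≈ -27110.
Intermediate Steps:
Mul(Add(24, Mul(q, -1577)), Pow(Function('r')(-358), -1)) = Mul(Add(24, Mul(-722, -1577)), Pow(-42, -1)) = Mul(Add(24, 1138594), Rational(-1, 42)) = Mul(1138618, Rational(-1, 42)) = Rational(-569309, 21)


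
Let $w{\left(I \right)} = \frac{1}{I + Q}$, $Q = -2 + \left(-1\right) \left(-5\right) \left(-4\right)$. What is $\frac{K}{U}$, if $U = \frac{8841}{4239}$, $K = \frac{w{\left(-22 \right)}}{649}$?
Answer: $- \frac{1413}{84154532} \approx -1.6791 \cdot 10^{-5}$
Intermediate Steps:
$Q = -22$ ($Q = -2 + 5 \left(-4\right) = -2 - 20 = -22$)
$w{\left(I \right)} = \frac{1}{-22 + I}$ ($w{\left(I \right)} = \frac{1}{I - 22} = \frac{1}{-22 + I}$)
$K = - \frac{1}{28556}$ ($K = \frac{1}{\left(-22 - 22\right) 649} = \frac{1}{-44} \cdot \frac{1}{649} = \left(- \frac{1}{44}\right) \frac{1}{649} = - \frac{1}{28556} \approx -3.5019 \cdot 10^{-5}$)
$U = \frac{2947}{1413}$ ($U = 8841 \cdot \frac{1}{4239} = \frac{2947}{1413} \approx 2.0856$)
$\frac{K}{U} = - \frac{1}{28556 \cdot \frac{2947}{1413}} = \left(- \frac{1}{28556}\right) \frac{1413}{2947} = - \frac{1413}{84154532}$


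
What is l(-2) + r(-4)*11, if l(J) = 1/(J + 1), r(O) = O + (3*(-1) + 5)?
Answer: -23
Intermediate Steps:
r(O) = 2 + O (r(O) = O + (-3 + 5) = O + 2 = 2 + O)
l(J) = 1/(1 + J)
l(-2) + r(-4)*11 = 1/(1 - 2) + (2 - 4)*11 = 1/(-1) - 2*11 = -1 - 22 = -23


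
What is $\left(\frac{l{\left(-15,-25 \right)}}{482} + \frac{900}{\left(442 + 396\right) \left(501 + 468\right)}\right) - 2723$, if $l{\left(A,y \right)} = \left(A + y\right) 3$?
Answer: $- \frac{88822042961}{32616217} \approx -2723.2$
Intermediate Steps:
$l{\left(A,y \right)} = 3 A + 3 y$
$\left(\frac{l{\left(-15,-25 \right)}}{482} + \frac{900}{\left(442 + 396\right) \left(501 + 468\right)}\right) - 2723 = \left(\frac{3 \left(-15\right) + 3 \left(-25\right)}{482} + \frac{900}{\left(442 + 396\right) \left(501 + 468\right)}\right) - 2723 = \left(\left(-45 - 75\right) \frac{1}{482} + \frac{900}{838 \cdot 969}\right) - 2723 = \left(\left(-120\right) \frac{1}{482} + \frac{900}{812022}\right) - 2723 = \left(- \frac{60}{241} + 900 \cdot \frac{1}{812022}\right) - 2723 = \left(- \frac{60}{241} + \frac{150}{135337}\right) - 2723 = - \frac{8084070}{32616217} - 2723 = - \frac{88822042961}{32616217}$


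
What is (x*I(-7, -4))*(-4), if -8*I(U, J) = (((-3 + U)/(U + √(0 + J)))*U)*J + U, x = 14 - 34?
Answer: -15890/53 - 5600*I/53 ≈ -299.81 - 105.66*I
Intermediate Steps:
x = -20
I(U, J) = -U/8 - J*U*(-3 + U)/(8*(U + √J)) (I(U, J) = -((((-3 + U)/(U + √(0 + J)))*U)*J + U)/8 = -((((-3 + U)/(U + √J))*U)*J + U)/8 = -((U*(-3 + U)/(U + √J))*J + U)/8 = -(J*U*(-3 + U)/(U + √J) + U)/8 = -(U + J*U*(-3 + U)/(U + √J))/8 = -U/8 - J*U*(-3 + U)/(8*(U + √J)))
(x*I(-7, -4))*(-4) = -5*(-7)*(-1*(-7) - √(-4) + 3*(-4) - 1*(-4)*(-7))/(2*(-7 + √(-4)))*(-4) = -5*(-7)*(7 - 2*I - 12 - 28)/(2*(-7 + 2*I))*(-4) = -5*(-7)*(-7 - 2*I)/53*(7 - 2*I - 12 - 28)/2*(-4) = -5*(-7)*(-7 - 2*I)/53*(-33 - 2*I)/2*(-4) = -(-35)*(-33 - 2*I)*(-7 - 2*I)/106*(-4) = (35*(-33 - 2*I)*(-7 - 2*I)/106)*(-4) = -70*(-33 - 2*I)*(-7 - 2*I)/53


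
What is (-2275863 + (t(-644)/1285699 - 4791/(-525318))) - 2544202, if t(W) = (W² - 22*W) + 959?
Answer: -1085158552192819329/225133609094 ≈ -4.8201e+6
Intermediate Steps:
t(W) = 959 + W² - 22*W
(-2275863 + (t(-644)/1285699 - 4791/(-525318))) - 2544202 = (-2275863 + ((959 + (-644)² - 22*(-644))/1285699 - 4791/(-525318))) - 2544202 = (-2275863 + ((959 + 414736 + 14168)*(1/1285699) - 4791*(-1/525318))) - 2544202 = (-2275863 + (429863*(1/1285699) + 1597/175106)) - 2544202 = (-2275863 + (429863/1285699 + 1597/175106)) - 2544202 = (-2275863 + 77324851781/225133609094) - 2544202 = -512373173668646341/225133609094 - 2544202 = -1085158552192819329/225133609094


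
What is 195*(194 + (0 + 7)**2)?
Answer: 47385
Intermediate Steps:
195*(194 + (0 + 7)**2) = 195*(194 + 7**2) = 195*(194 + 49) = 195*243 = 47385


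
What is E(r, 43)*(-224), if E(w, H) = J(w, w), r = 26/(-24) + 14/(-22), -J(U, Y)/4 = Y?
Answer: -50848/33 ≈ -1540.8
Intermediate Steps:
J(U, Y) = -4*Y
r = -227/132 (r = 26*(-1/24) + 14*(-1/22) = -13/12 - 7/11 = -227/132 ≈ -1.7197)
E(w, H) = -4*w
E(r, 43)*(-224) = -4*(-227/132)*(-224) = (227/33)*(-224) = -50848/33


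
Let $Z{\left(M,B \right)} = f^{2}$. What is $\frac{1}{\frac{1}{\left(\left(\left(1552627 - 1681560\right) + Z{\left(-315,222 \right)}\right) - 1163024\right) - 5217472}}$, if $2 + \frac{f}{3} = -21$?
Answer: $-6504668$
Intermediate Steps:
$f = -69$ ($f = -6 + 3 \left(-21\right) = -6 - 63 = -69$)
$Z{\left(M,B \right)} = 4761$ ($Z{\left(M,B \right)} = \left(-69\right)^{2} = 4761$)
$\frac{1}{\frac{1}{\left(\left(\left(1552627 - 1681560\right) + Z{\left(-315,222 \right)}\right) - 1163024\right) - 5217472}} = \frac{1}{\frac{1}{\left(\left(\left(1552627 - 1681560\right) + 4761\right) - 1163024\right) - 5217472}} = \frac{1}{\frac{1}{\left(\left(-128933 + 4761\right) - 1163024\right) - 5217472}} = \frac{1}{\frac{1}{\left(-124172 - 1163024\right) - 5217472}} = \frac{1}{\frac{1}{-1287196 - 5217472}} = \frac{1}{\frac{1}{-6504668}} = \frac{1}{- \frac{1}{6504668}} = -6504668$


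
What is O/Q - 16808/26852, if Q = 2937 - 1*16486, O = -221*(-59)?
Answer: -8497865/5350261 ≈ -1.5883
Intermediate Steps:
O = 13039
Q = -13549 (Q = 2937 - 16486 = -13549)
O/Q - 16808/26852 = 13039/(-13549) - 16808/26852 = 13039*(-1/13549) - 16808*1/26852 = -767/797 - 4202/6713 = -8497865/5350261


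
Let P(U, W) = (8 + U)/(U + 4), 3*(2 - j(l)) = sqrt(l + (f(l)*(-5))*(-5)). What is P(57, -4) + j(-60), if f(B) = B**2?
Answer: 187/61 - 2*sqrt(22485)/3 ≈ -96.901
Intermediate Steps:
j(l) = 2 - sqrt(l + 25*l**2)/3 (j(l) = 2 - sqrt(l + (l**2*(-5))*(-5))/3 = 2 - sqrt(l - 5*l**2*(-5))/3 = 2 - sqrt(l + 25*l**2)/3)
P(U, W) = (8 + U)/(4 + U)
P(57, -4) + j(-60) = (8 + 57)/(4 + 57) + (2 - 2*sqrt(22485)/3) = 65/61 + (2 - 2*sqrt(22485)/3) = 187/61 - 2*sqrt(22485)/3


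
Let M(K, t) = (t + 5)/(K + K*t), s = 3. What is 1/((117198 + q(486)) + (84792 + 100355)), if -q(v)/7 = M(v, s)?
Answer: 243/73469828 ≈ 3.3075e-6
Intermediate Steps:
M(K, t) = (5 + t)/(K + K*t)
q(v) = -14/v (q(v) = -7*(5 + 3)/(v*(1 + 3)) = -7*8/(v*4) = -14/v)
1/((117198 + q(486)) + (84792 + 100355)) = 1/((117198 - 14/486) + (84792 + 100355)) = 1/((117198 - 14*1/486) + 185147) = 1/((117198 - 7/243) + 185147) = 1/(28479107/243 + 185147) = 1/(73469828/243) = 243/73469828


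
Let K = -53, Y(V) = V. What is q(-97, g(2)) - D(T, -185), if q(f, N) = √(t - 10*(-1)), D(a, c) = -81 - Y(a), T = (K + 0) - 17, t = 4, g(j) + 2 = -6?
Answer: 11 + √14 ≈ 14.742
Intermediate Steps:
g(j) = -8 (g(j) = -2 - 6 = -8)
T = -70 (T = (-53 + 0) - 17 = -53 - 17 = -70)
D(a, c) = -81 - a
q(f, N) = √14 (q(f, N) = √(4 - 10*(-1)) = √(4 + 10) = √14)
q(-97, g(2)) - D(T, -185) = √14 - (-81 - 1*(-70)) = √14 - (-81 + 70) = √14 - 1*(-11) = √14 + 11 = 11 + √14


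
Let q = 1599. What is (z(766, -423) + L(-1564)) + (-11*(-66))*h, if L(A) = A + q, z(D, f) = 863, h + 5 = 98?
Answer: 68416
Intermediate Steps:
h = 93 (h = -5 + 98 = 93)
L(A) = 1599 + A (L(A) = A + 1599 = 1599 + A)
(z(766, -423) + L(-1564)) + (-11*(-66))*h = (863 + (1599 - 1564)) - 11*(-66)*93 = (863 + 35) + 726*93 = 898 + 67518 = 68416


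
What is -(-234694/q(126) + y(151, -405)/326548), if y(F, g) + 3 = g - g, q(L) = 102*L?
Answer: 19159723717/1049198724 ≈ 18.261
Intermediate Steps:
y(F, g) = -3 (y(F, g) = -3 + (g - g) = -3 + 0 = -3)
-(-234694/q(126) + y(151, -405)/326548) = -(-234694/(102*126) - 3/326548) = -(-234694/12852 - 3*1/326548) = -(-234694*1/12852 - 3/326548) = -(-117347/6426 - 3/326548) = -1*(-19159723717/1049198724) = 19159723717/1049198724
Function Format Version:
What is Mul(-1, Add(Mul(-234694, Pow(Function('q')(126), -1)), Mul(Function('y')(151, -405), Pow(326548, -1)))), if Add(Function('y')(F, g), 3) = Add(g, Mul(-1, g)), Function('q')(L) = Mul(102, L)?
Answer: Rational(19159723717, 1049198724) ≈ 18.261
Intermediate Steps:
Function('y')(F, g) = -3 (Function('y')(F, g) = Add(-3, Add(g, Mul(-1, g))) = Add(-3, 0) = -3)
Mul(-1, Add(Mul(-234694, Pow(Function('q')(126), -1)), Mul(Function('y')(151, -405), Pow(326548, -1)))) = Mul(-1, Add(Mul(-234694, Pow(Mul(102, 126), -1)), Mul(-3, Pow(326548, -1)))) = Mul(-1, Add(Mul(-234694, Pow(12852, -1)), Mul(-3, Rational(1, 326548)))) = Mul(-1, Add(Mul(-234694, Rational(1, 12852)), Rational(-3, 326548))) = Mul(-1, Add(Rational(-117347, 6426), Rational(-3, 326548))) = Mul(-1, Rational(-19159723717, 1049198724)) = Rational(19159723717, 1049198724)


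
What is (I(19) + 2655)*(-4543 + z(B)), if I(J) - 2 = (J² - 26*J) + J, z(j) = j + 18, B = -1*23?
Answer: -11565564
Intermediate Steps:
B = -23
z(j) = 18 + j
I(J) = 2 + J² - 25*J (I(J) = 2 + ((J² - 26*J) + J) = 2 + (J² - 25*J) = 2 + J² - 25*J)
(I(19) + 2655)*(-4543 + z(B)) = ((2 + 19² - 25*19) + 2655)*(-4543 + (18 - 23)) = ((2 + 361 - 475) + 2655)*(-4543 - 5) = (-112 + 2655)*(-4548) = 2543*(-4548) = -11565564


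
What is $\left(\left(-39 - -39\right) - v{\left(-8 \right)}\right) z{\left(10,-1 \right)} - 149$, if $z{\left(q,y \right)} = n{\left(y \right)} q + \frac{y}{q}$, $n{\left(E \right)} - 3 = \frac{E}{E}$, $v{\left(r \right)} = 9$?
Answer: $- \frac{5081}{10} \approx -508.1$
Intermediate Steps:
$n{\left(E \right)} = 4$ ($n{\left(E \right)} = 3 + \frac{E}{E} = 3 + 1 = 4$)
$z{\left(q,y \right)} = 4 q + \frac{y}{q}$
$\left(\left(-39 - -39\right) - v{\left(-8 \right)}\right) z{\left(10,-1 \right)} - 149 = \left(\left(-39 - -39\right) - 9\right) \left(4 \cdot 10 - \frac{1}{10}\right) - 149 = \left(\left(-39 + 39\right) - 9\right) \left(40 - \frac{1}{10}\right) - 149 = \left(0 - 9\right) \left(40 - \frac{1}{10}\right) - 149 = \left(-9\right) \frac{399}{10} - 149 = - \frac{3591}{10} - 149 = - \frac{5081}{10}$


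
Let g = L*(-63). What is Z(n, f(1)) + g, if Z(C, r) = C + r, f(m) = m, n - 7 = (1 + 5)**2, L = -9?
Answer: 611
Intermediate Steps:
n = 43 (n = 7 + (1 + 5)**2 = 7 + 6**2 = 7 + 36 = 43)
g = 567 (g = -9*(-63) = 567)
Z(n, f(1)) + g = (43 + 1) + 567 = 44 + 567 = 611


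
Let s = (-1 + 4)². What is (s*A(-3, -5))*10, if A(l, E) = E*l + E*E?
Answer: 3600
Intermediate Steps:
A(l, E) = E² + E*l (A(l, E) = E*l + E² = E² + E*l)
s = 9 (s = 3² = 9)
(s*A(-3, -5))*10 = (9*(-5*(-5 - 3)))*10 = (9*(-5*(-8)))*10 = (9*40)*10 = 360*10 = 3600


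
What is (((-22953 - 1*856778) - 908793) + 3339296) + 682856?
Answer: 2233628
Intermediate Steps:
(((-22953 - 1*856778) - 908793) + 3339296) + 682856 = (((-22953 - 856778) - 908793) + 3339296) + 682856 = ((-879731 - 908793) + 3339296) + 682856 = (-1788524 + 3339296) + 682856 = 1550772 + 682856 = 2233628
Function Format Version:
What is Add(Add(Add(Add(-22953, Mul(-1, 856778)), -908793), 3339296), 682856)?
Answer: 2233628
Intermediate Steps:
Add(Add(Add(Add(-22953, Mul(-1, 856778)), -908793), 3339296), 682856) = Add(Add(Add(Add(-22953, -856778), -908793), 3339296), 682856) = Add(Add(Add(-879731, -908793), 3339296), 682856) = Add(Add(-1788524, 3339296), 682856) = Add(1550772, 682856) = 2233628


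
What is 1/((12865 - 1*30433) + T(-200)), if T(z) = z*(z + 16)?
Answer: 1/19232 ≈ 5.1997e-5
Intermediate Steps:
T(z) = z*(16 + z)
1/((12865 - 1*30433) + T(-200)) = 1/((12865 - 1*30433) - 200*(16 - 200)) = 1/((12865 - 30433) - 200*(-184)) = 1/(-17568 + 36800) = 1/19232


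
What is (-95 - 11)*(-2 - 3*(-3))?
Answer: -742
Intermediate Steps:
(-95 - 11)*(-2 - 3*(-3)) = -106*(-2 + 9) = -106*7 = -742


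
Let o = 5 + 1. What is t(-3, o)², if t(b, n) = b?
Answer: 9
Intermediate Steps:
o = 6
t(-3, o)² = (-3)² = 9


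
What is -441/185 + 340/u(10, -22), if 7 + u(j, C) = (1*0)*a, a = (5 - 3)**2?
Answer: -65987/1295 ≈ -50.955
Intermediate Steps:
a = 4 (a = 2**2 = 4)
u(j, C) = -7 (u(j, C) = -7 + (1*0)*4 = -7 + 0*4 = -7 + 0 = -7)
-441/185 + 340/u(10, -22) = -441/185 + 340/(-7) = -441*1/185 + 340*(-1/7) = -441/185 - 340/7 = -65987/1295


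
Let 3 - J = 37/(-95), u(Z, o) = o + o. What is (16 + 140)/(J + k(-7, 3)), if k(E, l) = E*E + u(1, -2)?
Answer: 14820/4597 ≈ 3.2238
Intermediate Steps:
u(Z, o) = 2*o
J = 322/95 (J = 3 - 37/(-95) = 3 - 37*(-1)/95 = 3 - 1*(-37/95) = 3 + 37/95 = 322/95 ≈ 3.3895)
k(E, l) = -4 + E² (k(E, l) = E*E + 2*(-2) = E² - 4 = -4 + E²)
(16 + 140)/(J + k(-7, 3)) = (16 + 140)/(322/95 + (-4 + (-7)²)) = 156/(322/95 + (-4 + 49)) = 156/(322/95 + 45) = 156/(4597/95) = (95/4597)*156 = 14820/4597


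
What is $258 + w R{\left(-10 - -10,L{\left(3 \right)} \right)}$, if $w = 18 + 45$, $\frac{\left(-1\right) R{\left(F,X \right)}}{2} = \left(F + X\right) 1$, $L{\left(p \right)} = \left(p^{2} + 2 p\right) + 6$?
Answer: $-2388$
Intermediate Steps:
$L{\left(p \right)} = 6 + p^{2} + 2 p$
$R{\left(F,X \right)} = - 2 F - 2 X$ ($R{\left(F,X \right)} = - 2 \left(F + X\right) 1 = - 2 \left(F + X\right) = - 2 F - 2 X$)
$w = 63$
$258 + w R{\left(-10 - -10,L{\left(3 \right)} \right)} = 258 + 63 \left(- 2 \left(-10 - -10\right) - 2 \left(6 + 3^{2} + 2 \cdot 3\right)\right) = 258 + 63 \left(- 2 \left(-10 + 10\right) - 2 \left(6 + 9 + 6\right)\right) = 258 + 63 \left(\left(-2\right) 0 - 42\right) = 258 + 63 \left(0 - 42\right) = 258 + 63 \left(-42\right) = 258 - 2646 = -2388$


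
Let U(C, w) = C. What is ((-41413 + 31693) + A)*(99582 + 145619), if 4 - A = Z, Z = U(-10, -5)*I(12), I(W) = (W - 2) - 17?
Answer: -2399536986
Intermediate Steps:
I(W) = -19 + W (I(W) = (-2 + W) - 17 = -19 + W)
Z = 70 (Z = -10*(-19 + 12) = -10*(-7) = 70)
A = -66 (A = 4 - 1*70 = 4 - 70 = -66)
((-41413 + 31693) + A)*(99582 + 145619) = ((-41413 + 31693) - 66)*(99582 + 145619) = (-9720 - 66)*245201 = -9786*245201 = -2399536986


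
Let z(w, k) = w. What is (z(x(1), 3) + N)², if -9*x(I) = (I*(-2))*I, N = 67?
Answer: 366025/81 ≈ 4518.8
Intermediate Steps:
x(I) = 2*I²/9 (x(I) = -I*(-2)*I/9 = -(-2*I)*I/9 = -(-2)*I²/9 = 2*I²/9)
(z(x(1), 3) + N)² = ((2/9)*1² + 67)² = ((2/9)*1 + 67)² = (2/9 + 67)² = (605/9)² = 366025/81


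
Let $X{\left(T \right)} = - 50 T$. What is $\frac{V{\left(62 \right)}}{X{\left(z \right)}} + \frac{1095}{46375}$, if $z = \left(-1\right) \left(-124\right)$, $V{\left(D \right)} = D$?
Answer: $\frac{101}{7420} \approx 0.013612$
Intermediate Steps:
$z = 124$
$\frac{V{\left(62 \right)}}{X{\left(z \right)}} + \frac{1095}{46375} = \frac{62}{\left(-50\right) 124} + \frac{1095}{46375} = \frac{62}{-6200} + 1095 \cdot \frac{1}{46375} = 62 \left(- \frac{1}{6200}\right) + \frac{219}{9275} = - \frac{1}{100} + \frac{219}{9275} = \frac{101}{7420}$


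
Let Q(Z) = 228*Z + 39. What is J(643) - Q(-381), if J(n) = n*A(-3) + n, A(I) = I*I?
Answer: 93259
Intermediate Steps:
A(I) = I²
Q(Z) = 39 + 228*Z
J(n) = 10*n (J(n) = n*(-3)² + n = n*9 + n = 9*n + n = 10*n)
J(643) - Q(-381) = 10*643 - (39 + 228*(-381)) = 6430 - (39 - 86868) = 6430 - 1*(-86829) = 6430 + 86829 = 93259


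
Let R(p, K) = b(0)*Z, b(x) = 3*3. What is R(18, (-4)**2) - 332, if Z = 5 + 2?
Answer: -269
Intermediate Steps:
Z = 7
b(x) = 9
R(p, K) = 63 (R(p, K) = 9*7 = 63)
R(18, (-4)**2) - 332 = 63 - 332 = -269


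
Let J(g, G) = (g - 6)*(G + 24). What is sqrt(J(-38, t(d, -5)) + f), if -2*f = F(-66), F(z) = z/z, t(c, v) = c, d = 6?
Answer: I*sqrt(5282)/2 ≈ 36.339*I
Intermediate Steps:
F(z) = 1
J(g, G) = (-6 + g)*(24 + G)
f = -1/2 (f = -1/2*1 = -1/2 ≈ -0.50000)
sqrt(J(-38, t(d, -5)) + f) = sqrt((-144 - 6*6 + 24*(-38) + 6*(-38)) - 1/2) = sqrt((-144 - 36 - 912 - 228) - 1/2) = sqrt(-1320 - 1/2) = sqrt(-2641/2) = I*sqrt(5282)/2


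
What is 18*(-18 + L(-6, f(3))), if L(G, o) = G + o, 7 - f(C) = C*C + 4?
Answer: -540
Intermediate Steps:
f(C) = 3 - C**2 (f(C) = 7 - (C*C + 4) = 7 - (C**2 + 4) = 7 - (4 + C**2) = 7 + (-4 - C**2) = 3 - C**2)
18*(-18 + L(-6, f(3))) = 18*(-18 + (-6 + (3 - 1*3**2))) = 18*(-18 + (-6 + (3 - 1*9))) = 18*(-18 + (-6 + (3 - 9))) = 18*(-18 + (-6 - 6)) = 18*(-18 - 12) = 18*(-30) = -540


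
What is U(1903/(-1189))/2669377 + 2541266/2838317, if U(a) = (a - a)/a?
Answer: 2541266/2838317 ≈ 0.89534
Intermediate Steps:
U(a) = 0 (U(a) = 0/a = 0)
U(1903/(-1189))/2669377 + 2541266/2838317 = 0/2669377 + 2541266/2838317 = 0*(1/2669377) + 2541266*(1/2838317) = 0 + 2541266/2838317 = 2541266/2838317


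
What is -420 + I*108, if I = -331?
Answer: -36168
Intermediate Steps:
-420 + I*108 = -420 - 331*108 = -420 - 35748 = -36168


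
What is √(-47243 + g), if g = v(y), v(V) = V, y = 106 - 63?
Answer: 20*I*√118 ≈ 217.26*I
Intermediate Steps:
y = 43
g = 43
√(-47243 + g) = √(-47243 + 43) = √(-47200) = 20*I*√118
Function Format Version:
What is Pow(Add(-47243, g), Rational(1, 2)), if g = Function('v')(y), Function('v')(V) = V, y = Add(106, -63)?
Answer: Mul(20, I, Pow(118, Rational(1, 2))) ≈ Mul(217.26, I)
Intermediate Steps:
y = 43
g = 43
Pow(Add(-47243, g), Rational(1, 2)) = Pow(Add(-47243, 43), Rational(1, 2)) = Pow(-47200, Rational(1, 2)) = Mul(20, I, Pow(118, Rational(1, 2)))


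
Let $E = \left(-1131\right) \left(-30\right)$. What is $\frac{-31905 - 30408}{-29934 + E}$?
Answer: $- \frac{20771}{1332} \approx -15.594$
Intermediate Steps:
$E = 33930$
$\frac{-31905 - 30408}{-29934 + E} = \frac{-31905 - 30408}{-29934 + 33930} = - \frac{62313}{3996} = \left(-62313\right) \frac{1}{3996} = - \frac{20771}{1332}$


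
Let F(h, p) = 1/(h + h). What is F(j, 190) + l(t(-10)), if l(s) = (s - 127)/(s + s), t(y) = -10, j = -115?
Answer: 3149/460 ≈ 6.8456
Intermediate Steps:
l(s) = (-127 + s)/(2*s) (l(s) = (-127 + s)/((2*s)) = (-127 + s)*(1/(2*s)) = (-127 + s)/(2*s))
F(h, p) = 1/(2*h)
F(j, 190) + l(t(-10)) = (½)/(-115) + (½)*(-127 - 10)/(-10) = (½)*(-1/115) + (½)*(-⅒)*(-137) = -1/230 + 137/20 = 3149/460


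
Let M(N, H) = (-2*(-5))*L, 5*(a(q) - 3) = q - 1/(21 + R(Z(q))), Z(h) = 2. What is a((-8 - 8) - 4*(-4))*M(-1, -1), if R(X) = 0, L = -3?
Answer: -628/7 ≈ -89.714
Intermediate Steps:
a(q) = 314/105 + q/5 (a(q) = 3 + (q - 1/(21 + 0))/5 = 3 + (q - 1/21)/5 = 3 + (-1/21 + q)/5 = 3 + (-1/105 + q/5) = 314/105 + q/5)
M(N, H) = -30 (M(N, H) = -2*(-5)*(-3) = 10*(-3) = -30)
a((-8 - 8) - 4*(-4))*M(-1, -1) = (314/105 + ((-8 - 8) - 4*(-4))/5)*(-30) = (314/105 + (-16 + 16)/5)*(-30) = (314/105 + (1/5)*0)*(-30) = (314/105 + 0)*(-30) = (314/105)*(-30) = -628/7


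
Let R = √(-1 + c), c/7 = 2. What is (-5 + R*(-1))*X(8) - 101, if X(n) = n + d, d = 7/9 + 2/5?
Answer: -1322/9 - 413*√13/45 ≈ -179.98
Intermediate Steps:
c = 14 (c = 7*2 = 14)
d = 53/45 (d = 7*(⅑) + 2*(⅕) = 7/9 + ⅖ = 53/45 ≈ 1.1778)
R = √13 (R = √(-1 + 14) = √13 ≈ 3.6056)
X(n) = 53/45 + n (X(n) = n + 53/45 = 53/45 + n)
(-5 + R*(-1))*X(8) - 101 = (-5 + √13*(-1))*(53/45 + 8) - 101 = (-5 - √13)*(413/45) - 101 = (-413/9 - 413*√13/45) - 101 = -1322/9 - 413*√13/45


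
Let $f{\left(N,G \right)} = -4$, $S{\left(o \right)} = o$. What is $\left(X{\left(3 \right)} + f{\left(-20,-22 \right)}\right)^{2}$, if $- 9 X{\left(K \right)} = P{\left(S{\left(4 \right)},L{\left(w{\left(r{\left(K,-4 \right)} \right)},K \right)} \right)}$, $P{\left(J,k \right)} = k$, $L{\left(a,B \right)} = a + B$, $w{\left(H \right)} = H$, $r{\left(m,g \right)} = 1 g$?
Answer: $\frac{1225}{81} \approx 15.123$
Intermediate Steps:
$r{\left(m,g \right)} = g$
$L{\left(a,B \right)} = B + a$
$X{\left(K \right)} = \frac{4}{9} - \frac{K}{9}$ ($X{\left(K \right)} = - \frac{K - 4}{9} = - \frac{-4 + K}{9} = \frac{4}{9} - \frac{K}{9}$)
$\left(X{\left(3 \right)} + f{\left(-20,-22 \right)}\right)^{2} = \left(\left(\frac{4}{9} - \frac{1}{3}\right) - 4\right)^{2} = \left(\frac{1}{9} - 4\right)^{2} = \left(- \frac{35}{9}\right)^{2} = \frac{1225}{81}$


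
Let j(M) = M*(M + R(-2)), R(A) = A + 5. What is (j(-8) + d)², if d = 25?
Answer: 4225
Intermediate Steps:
R(A) = 5 + A
j(M) = M*(3 + M) (j(M) = M*(M + (5 - 2)) = M*(M + 3) = M*(3 + M))
(j(-8) + d)² = (-8*(3 - 8) + 25)² = (-8*(-5) + 25)² = (40 + 25)² = 65² = 4225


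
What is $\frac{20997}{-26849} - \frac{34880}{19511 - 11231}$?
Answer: $- \frac{27758707}{5557743} \approx -4.9946$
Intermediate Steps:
$\frac{20997}{-26849} - \frac{34880}{19511 - 11231} = 20997 \left(- \frac{1}{26849}\right) - \frac{34880}{8280} = - \frac{20997}{26849} - \frac{872}{207} = - \frac{27758707}{5557743}$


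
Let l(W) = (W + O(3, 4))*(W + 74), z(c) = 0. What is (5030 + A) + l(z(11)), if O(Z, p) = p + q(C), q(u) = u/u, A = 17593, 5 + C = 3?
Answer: 22993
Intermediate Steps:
C = -2 (C = -5 + 3 = -2)
q(u) = 1
O(Z, p) = 1 + p (O(Z, p) = p + 1 = 1 + p)
l(W) = (5 + W)*(74 + W) (l(W) = (W + (1 + 4))*(W + 74) = (W + 5)*(74 + W) = (5 + W)*(74 + W))
(5030 + A) + l(z(11)) = (5030 + 17593) + (370 + 0² + 79*0) = 22623 + (370 + 0 + 0) = 22623 + 370 = 22993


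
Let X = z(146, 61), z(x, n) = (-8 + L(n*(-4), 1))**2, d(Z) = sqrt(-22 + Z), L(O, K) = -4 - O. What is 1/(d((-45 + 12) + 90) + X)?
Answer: 53824/2897022941 - sqrt(35)/2897022941 ≈ 1.8577e-5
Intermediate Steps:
z(x, n) = (-12 + 4*n)**2 (z(x, n) = (-8 + (-4 - n*(-4)))**2 = (-8 + (-4 - (-4)*n))**2 = (-8 + (-4 + 4*n))**2 = (-12 + 4*n)**2)
X = 53824 (X = 16*(-3 + 61)**2 = 16*58**2 = 16*3364 = 53824)
1/(d((-45 + 12) + 90) + X) = 1/(sqrt(-22 + ((-45 + 12) + 90)) + 53824) = 1/(sqrt(-22 + (-33 + 90)) + 53824) = 1/(sqrt(-22 + 57) + 53824) = 1/(sqrt(35) + 53824) = 1/(53824 + sqrt(35))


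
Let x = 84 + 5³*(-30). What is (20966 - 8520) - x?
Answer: 16112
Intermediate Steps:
x = -3666 (x = 84 + 125*(-30) = 84 - 3750 = -3666)
(20966 - 8520) - x = (20966 - 8520) - 1*(-3666) = 12446 + 3666 = 16112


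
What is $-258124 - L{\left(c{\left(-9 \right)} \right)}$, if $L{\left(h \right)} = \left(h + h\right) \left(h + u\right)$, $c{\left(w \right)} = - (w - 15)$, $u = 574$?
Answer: $-286828$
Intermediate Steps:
$c{\left(w \right)} = 15 - w$ ($c{\left(w \right)} = - (-15 + w) = 15 - w$)
$L{\left(h \right)} = 2 h \left(574 + h\right)$ ($L{\left(h \right)} = \left(h + h\right) \left(h + 574\right) = 2 h \left(574 + h\right)$)
$-258124 - L{\left(c{\left(-9 \right)} \right)} = -258124 - 2 \left(15 - -9\right) \left(574 + \left(15 - -9\right)\right) = -258124 - 2 \left(15 + 9\right) \left(574 + \left(15 + 9\right)\right) = -258124 - 2 \cdot 24 \left(574 + 24\right) = -258124 - 2 \cdot 24 \cdot 598 = -258124 - 28704 = -286828$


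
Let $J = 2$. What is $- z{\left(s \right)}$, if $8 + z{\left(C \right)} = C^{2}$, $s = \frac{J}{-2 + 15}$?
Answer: $\frac{1348}{169} \approx 7.9763$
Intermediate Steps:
$s = \frac{2}{13}$ ($s = \frac{1}{-2 + 15} \cdot 2 = \frac{1}{13} \cdot 2 = \frac{2}{13} \approx 0.15385$)
$z{\left(C \right)} = -8 + C^{2}$
$- z{\left(s \right)} = - (-8 + \left(\frac{2}{13}\right)^{2}) = - (-8 + \frac{4}{169}) = \left(-1\right) \left(- \frac{1348}{169}\right) = \frac{1348}{169}$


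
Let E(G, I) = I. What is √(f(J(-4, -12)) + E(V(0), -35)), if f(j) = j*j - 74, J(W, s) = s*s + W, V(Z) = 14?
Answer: √19491 ≈ 139.61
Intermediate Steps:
J(W, s) = W + s² (J(W, s) = s² + W = W + s²)
f(j) = -74 + j² (f(j) = j² - 74 = -74 + j²)
√(f(J(-4, -12)) + E(V(0), -35)) = √((-74 + (-4 + (-12)²)²) - 35) = √((-74 + (-4 + 144)²) - 35) = √((-74 + 140²) - 35) = √((-74 + 19600) - 35) = √(19526 - 35) = √19491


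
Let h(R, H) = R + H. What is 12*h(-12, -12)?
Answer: -288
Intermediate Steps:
h(R, H) = H + R
12*h(-12, -12) = 12*(-12 - 12) = 12*(-24) = -288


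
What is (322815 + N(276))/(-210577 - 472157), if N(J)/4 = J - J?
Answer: -107605/227578 ≈ -0.47283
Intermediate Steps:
N(J) = 0 (N(J) = 4*(J - J) = 4*0 = 0)
(322815 + N(276))/(-210577 - 472157) = (322815 + 0)/(-210577 - 472157) = 322815/(-682734) = 322815*(-1/682734) = -107605/227578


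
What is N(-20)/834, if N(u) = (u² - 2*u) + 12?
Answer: 226/417 ≈ 0.54197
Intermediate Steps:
N(u) = 12 + u² - 2*u
N(-20)/834 = (12 + (-20)² - 2*(-20))/834 = (12 + 400 + 40)*(1/834) = 452*(1/834) = 226/417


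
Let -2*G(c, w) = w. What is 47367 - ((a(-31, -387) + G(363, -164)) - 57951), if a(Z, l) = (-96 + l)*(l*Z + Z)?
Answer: 5884814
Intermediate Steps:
G(c, w) = -w/2
a(Z, l) = (-96 + l)*(Z + Z*l) (a(Z, l) = (-96 + l)*(Z*l + Z) = (-96 + l)*(Z + Z*l))
47367 - ((a(-31, -387) + G(363, -164)) - 57951) = 47367 - ((-31*(-96 + (-387)**2 - 95*(-387)) - 1/2*(-164)) - 57951) = 47367 - ((-31*(-96 + 149769 + 36765) + 82) - 57951) = 47367 - ((-31*186438 + 82) - 57951) = 47367 - ((-5779578 + 82) - 57951) = 47367 - (-5779496 - 57951) = 47367 - 1*(-5837447) = 47367 + 5837447 = 5884814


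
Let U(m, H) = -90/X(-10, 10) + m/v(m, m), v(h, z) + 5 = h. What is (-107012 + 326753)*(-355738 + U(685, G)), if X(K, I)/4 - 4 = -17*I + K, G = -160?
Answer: -467769126865659/5984 ≈ -7.8170e+10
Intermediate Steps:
v(h, z) = -5 + h
X(K, I) = 16 - 68*I + 4*K (X(K, I) = 16 + 4*(-17*I + K) = 16 + 4*(K - 17*I) = 16 + (-68*I + 4*K) = 16 - 68*I + 4*K)
U(m, H) = 45/352 + m/(-5 + m) (U(m, H) = -90/(16 - 68*10 + 4*(-10)) + m/(-5 + m) = -90/(16 - 680 - 40) + m/(-5 + m) = -90/(-704) + m/(-5 + m) = -90*(-1/704) + m/(-5 + m) = 45/352 + m/(-5 + m))
(-107012 + 326753)*(-355738 + U(685, G)) = (-107012 + 326753)*(-355738 + (-225 + 397*685)/(352*(-5 + 685))) = 219741*(-355738 + (1/352)*(-225 + 271945)/680) = 219741*(-355738 + (1/352)*(1/680)*271720) = 219741*(-355738 + 6793/5984) = 219741*(-2128729399/5984) = -467769126865659/5984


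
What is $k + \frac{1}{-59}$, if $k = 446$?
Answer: $\frac{26313}{59} \approx 445.98$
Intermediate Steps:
$k + \frac{1}{-59} = 446 + \frac{1}{-59} = 446 - \frac{1}{59} = \frac{26313}{59}$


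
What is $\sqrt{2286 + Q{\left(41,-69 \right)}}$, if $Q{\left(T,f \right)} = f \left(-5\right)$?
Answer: $\sqrt{2631} \approx 51.293$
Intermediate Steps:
$Q{\left(T,f \right)} = - 5 f$
$\sqrt{2286 + Q{\left(41,-69 \right)}} = \sqrt{2286 - -345} = \sqrt{2286 + 345} = \sqrt{2631}$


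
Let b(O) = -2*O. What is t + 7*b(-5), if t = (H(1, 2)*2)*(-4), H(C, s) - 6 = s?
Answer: 6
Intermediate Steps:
H(C, s) = 6 + s
t = -64 (t = ((6 + 2)*2)*(-4) = (8*2)*(-4) = 16*(-4) = -64)
t + 7*b(-5) = -64 + 7*(-2*(-5)) = -64 + 7*10 = -64 + 70 = 6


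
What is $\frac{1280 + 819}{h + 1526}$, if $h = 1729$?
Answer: $\frac{2099}{3255} \approx 0.64485$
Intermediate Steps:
$\frac{1280 + 819}{h + 1526} = \frac{1280 + 819}{1729 + 1526} = \frac{2099}{3255}$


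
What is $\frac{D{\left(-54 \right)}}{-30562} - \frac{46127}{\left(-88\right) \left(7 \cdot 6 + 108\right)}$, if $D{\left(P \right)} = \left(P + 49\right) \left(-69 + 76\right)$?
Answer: $\frac{100728241}{28815600} \approx 3.4956$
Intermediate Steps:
$D{\left(P \right)} = 343 + 7 P$ ($D{\left(P \right)} = \left(49 + P\right) 7 = 343 + 7 P$)
$\frac{D{\left(-54 \right)}}{-30562} - \frac{46127}{\left(-88\right) \left(7 \cdot 6 + 108\right)} = \frac{343 + 7 \left(-54\right)}{-30562} - \frac{46127}{\left(-88\right) \left(7 \cdot 6 + 108\right)} = \left(343 - 378\right) \left(- \frac{1}{30562}\right) - \frac{46127}{\left(-88\right) \left(42 + 108\right)} = \left(-35\right) \left(- \frac{1}{30562}\right) - \frac{46127}{\left(-88\right) 150} = \frac{5}{4366} - \frac{46127}{-13200} = \frac{5}{4366} - - \frac{46127}{13200} = \frac{5}{4366} + \frac{46127}{13200} = \frac{100728241}{28815600}$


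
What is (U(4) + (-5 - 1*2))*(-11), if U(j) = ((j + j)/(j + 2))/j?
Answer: 220/3 ≈ 73.333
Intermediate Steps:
U(j) = 2/(2 + j) (U(j) = ((2*j)/(2 + j))/j = (2*j/(2 + j))/j = 2/(2 + j))
(U(4) + (-5 - 1*2))*(-11) = (2/(2 + 4) + (-5 - 1*2))*(-11) = (2/6 + (-5 - 2))*(-11) = (2*(1/6) - 7)*(-11) = (1/3 - 7)*(-11) = -20/3*(-11) = 220/3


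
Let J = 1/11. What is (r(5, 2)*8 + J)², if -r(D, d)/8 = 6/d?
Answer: 4456321/121 ≈ 36829.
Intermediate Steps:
J = 1/11 ≈ 0.090909
r(D, d) = -48/d
(r(5, 2)*8 + J)² = (-48/2*8 + 1/11)² = (-48*½*8 + 1/11)² = (-24*8 + 1/11)² = (-192 + 1/11)² = (-2111/11)² = 4456321/121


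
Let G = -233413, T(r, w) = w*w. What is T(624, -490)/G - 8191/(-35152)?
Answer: -6528109317/8204933776 ≈ -0.79563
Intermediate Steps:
T(r, w) = w**2
T(624, -490)/G - 8191/(-35152) = (-490)**2/(-233413) - 8191/(-35152) = 240100*(-1/233413) - 8191*(-1/35152) = -240100/233413 + 8191/35152 = -6528109317/8204933776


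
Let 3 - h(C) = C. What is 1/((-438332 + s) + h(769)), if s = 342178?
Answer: -1/96920 ≈ -1.0318e-5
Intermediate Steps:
h(C) = 3 - C
1/((-438332 + s) + h(769)) = 1/((-438332 + 342178) + (3 - 1*769)) = 1/(-96154 + (3 - 769)) = 1/(-96154 - 766) = 1/(-96920) = -1/96920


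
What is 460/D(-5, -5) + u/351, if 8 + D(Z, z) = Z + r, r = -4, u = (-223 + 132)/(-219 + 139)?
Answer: -993481/36720 ≈ -27.056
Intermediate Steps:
u = 91/80 (u = -91/(-80) = -91*(-1/80) = 91/80 ≈ 1.1375)
D(Z, z) = -12 + Z (D(Z, z) = -8 + (Z - 4) = -8 + (-4 + Z) = -12 + Z)
460/D(-5, -5) + u/351 = 460/(-12 - 5) + (91/80)/351 = 460/(-17) + (91/80)*(1/351) = 460*(-1/17) + 7/2160 = -460/17 + 7/2160 = -993481/36720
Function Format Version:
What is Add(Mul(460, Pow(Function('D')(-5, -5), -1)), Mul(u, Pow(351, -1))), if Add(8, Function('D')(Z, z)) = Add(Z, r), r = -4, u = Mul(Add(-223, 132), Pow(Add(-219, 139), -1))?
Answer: Rational(-993481, 36720) ≈ -27.056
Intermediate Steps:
u = Rational(91, 80) (u = Mul(-91, Pow(-80, -1)) = Mul(-91, Rational(-1, 80)) = Rational(91, 80) ≈ 1.1375)
Function('D')(Z, z) = Add(-12, Z) (Function('D')(Z, z) = Add(-8, Add(Z, -4)) = Add(-8, Add(-4, Z)) = Add(-12, Z))
Add(Mul(460, Pow(Function('D')(-5, -5), -1)), Mul(u, Pow(351, -1))) = Add(Mul(460, Pow(Add(-12, -5), -1)), Mul(Rational(91, 80), Pow(351, -1))) = Add(Mul(460, Pow(-17, -1)), Mul(Rational(91, 80), Rational(1, 351))) = Add(Mul(460, Rational(-1, 17)), Rational(7, 2160)) = Add(Rational(-460, 17), Rational(7, 2160)) = Rational(-993481, 36720)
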